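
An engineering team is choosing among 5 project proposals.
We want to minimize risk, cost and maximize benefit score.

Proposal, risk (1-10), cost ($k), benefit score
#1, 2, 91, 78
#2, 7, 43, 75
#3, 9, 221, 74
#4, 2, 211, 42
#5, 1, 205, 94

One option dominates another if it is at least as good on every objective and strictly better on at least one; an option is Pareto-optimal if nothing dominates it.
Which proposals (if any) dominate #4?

#1: risk 2≤2, cost 91≤211, benefit score 78≥42 — dominates #4.
#5: risk 1≤2, cost 205≤211, benefit score 94≥42 — dominates #4.
Others (#2, #3) are each worse than #4 on at least one objective.

#1, #5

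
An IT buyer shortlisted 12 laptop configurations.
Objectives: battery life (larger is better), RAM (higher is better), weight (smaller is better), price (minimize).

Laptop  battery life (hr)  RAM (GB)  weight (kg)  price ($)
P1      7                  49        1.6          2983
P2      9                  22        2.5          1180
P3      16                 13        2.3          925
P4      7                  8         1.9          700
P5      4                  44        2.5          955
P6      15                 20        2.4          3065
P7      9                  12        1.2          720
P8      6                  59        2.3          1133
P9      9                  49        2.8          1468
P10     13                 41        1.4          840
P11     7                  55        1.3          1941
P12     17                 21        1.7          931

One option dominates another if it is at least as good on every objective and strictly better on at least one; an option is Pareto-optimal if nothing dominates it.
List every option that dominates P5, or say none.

none

P1: worse on price (2983 vs 955).
P2: worse on RAM (22 vs 44).
P3: worse on RAM (13 vs 44).
P4: worse on RAM (8 vs 44).
P6: worse on RAM (20 vs 44).
P7: worse on RAM (12 vs 44).
P8: worse on price (1133 vs 955).
P9: worse on weight (2.8 vs 2.5).
P10: worse on RAM (41 vs 44).
P11: worse on price (1941 vs 955).
P12: worse on RAM (21 vs 44).
No option dominates P5.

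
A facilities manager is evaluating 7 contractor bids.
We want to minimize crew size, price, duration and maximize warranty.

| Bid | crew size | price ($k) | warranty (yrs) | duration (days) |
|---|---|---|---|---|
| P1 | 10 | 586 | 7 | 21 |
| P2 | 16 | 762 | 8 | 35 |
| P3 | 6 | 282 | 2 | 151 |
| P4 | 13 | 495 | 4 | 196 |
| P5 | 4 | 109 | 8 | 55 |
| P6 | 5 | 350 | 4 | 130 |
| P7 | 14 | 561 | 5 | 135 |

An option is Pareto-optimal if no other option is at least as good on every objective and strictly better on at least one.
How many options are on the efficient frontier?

P1: not dominated (best duration).
P2: not dominated.
P3: dominated by P5 (crew size 4≤6, price 109≤282, warranty 8≥2, duration 55≤151).
P4: dominated by P5 (crew size 4≤13, price 109≤495, warranty 8≥4, duration 55≤196).
P5: not dominated (best crew size).
P6: dominated by P5 (crew size 4≤5, price 109≤350, warranty 8≥4, duration 55≤130).
P7: dominated by P5 (crew size 4≤14, price 109≤561, warranty 8≥5, duration 55≤135).
Pareto-optimal: P1, P2, P5 → 3.

3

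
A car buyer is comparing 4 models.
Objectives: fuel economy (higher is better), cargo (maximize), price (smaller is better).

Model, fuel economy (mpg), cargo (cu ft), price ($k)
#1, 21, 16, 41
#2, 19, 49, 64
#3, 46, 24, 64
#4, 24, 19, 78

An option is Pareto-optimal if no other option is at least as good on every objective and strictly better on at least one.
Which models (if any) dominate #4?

#3

#3: fuel economy 46≥24, cargo 24≥19, price 64≤78 — dominates #4.
Others (#1, #2) are each worse than #4 on at least one objective.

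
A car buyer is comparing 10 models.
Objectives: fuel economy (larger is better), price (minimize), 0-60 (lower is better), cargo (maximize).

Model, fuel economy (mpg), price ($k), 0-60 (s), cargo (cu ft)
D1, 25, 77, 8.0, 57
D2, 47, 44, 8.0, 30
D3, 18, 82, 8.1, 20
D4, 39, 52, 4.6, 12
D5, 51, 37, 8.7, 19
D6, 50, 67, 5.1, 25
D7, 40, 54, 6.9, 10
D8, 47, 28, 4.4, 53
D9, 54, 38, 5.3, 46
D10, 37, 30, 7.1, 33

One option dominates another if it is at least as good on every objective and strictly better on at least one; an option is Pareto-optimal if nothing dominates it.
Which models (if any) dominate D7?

D8, D9

D8: fuel economy 47≥40, price 28≤54, 0-60 4.4≤6.9, cargo 53≥10 — dominates D7.
D9: fuel economy 54≥40, price 38≤54, 0-60 5.3≤6.9, cargo 46≥10 — dominates D7.
Others (D1, D2, D3, D4, D5, D6, D10) are each worse than D7 on at least one objective.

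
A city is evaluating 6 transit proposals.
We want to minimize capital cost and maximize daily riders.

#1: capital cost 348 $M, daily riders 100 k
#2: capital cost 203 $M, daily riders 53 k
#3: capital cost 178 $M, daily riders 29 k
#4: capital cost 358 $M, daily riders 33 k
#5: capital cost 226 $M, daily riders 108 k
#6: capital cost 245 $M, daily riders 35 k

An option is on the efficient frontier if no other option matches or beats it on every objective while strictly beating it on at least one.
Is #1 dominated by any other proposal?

Yes

#5 vs #1: capital cost 226≤348, daily riders 108≥100 — #5 is at least as good on every objective and strictly better on at least one, so #5 dominates #1.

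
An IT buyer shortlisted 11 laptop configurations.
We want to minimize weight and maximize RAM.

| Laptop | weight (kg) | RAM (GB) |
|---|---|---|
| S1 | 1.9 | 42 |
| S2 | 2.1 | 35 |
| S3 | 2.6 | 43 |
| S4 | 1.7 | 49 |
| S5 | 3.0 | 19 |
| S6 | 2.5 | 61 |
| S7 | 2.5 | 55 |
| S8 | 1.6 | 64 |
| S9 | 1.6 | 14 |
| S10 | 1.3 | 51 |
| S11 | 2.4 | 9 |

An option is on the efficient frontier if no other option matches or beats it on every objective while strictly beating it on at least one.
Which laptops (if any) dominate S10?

S1: worse on weight (1.9 vs 1.3).
S2: worse on weight (2.1 vs 1.3).
S3: worse on weight (2.6 vs 1.3).
S4: worse on weight (1.7 vs 1.3).
S5: worse on weight (3.0 vs 1.3).
S6: worse on weight (2.5 vs 1.3).
S7: worse on weight (2.5 vs 1.3).
S8: worse on weight (1.6 vs 1.3).
S9: worse on weight (1.6 vs 1.3).
S11: worse on weight (2.4 vs 1.3).
No option dominates S10.

none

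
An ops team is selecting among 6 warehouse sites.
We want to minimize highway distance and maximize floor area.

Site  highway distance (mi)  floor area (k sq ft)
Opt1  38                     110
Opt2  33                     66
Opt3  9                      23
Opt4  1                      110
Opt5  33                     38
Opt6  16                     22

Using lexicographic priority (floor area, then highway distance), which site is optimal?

Opt4

First maximize floor area: best is 110, kept {Opt1, Opt4}.
Then minimize highway distance: best is 1, kept {Opt4}.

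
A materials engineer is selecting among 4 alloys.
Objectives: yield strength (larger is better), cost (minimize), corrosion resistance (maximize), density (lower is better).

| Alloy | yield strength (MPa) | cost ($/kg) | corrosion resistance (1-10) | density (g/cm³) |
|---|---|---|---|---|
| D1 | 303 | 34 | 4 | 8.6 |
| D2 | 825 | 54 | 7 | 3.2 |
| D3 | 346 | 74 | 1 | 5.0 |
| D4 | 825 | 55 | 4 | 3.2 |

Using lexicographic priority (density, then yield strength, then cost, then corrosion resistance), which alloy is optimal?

D2

First minimize density: best is 3.2, kept {D2, D4}.
Then maximize yield strength: best is 825, kept {D2, D4}.
Then minimize cost: best is 54, kept {D2}.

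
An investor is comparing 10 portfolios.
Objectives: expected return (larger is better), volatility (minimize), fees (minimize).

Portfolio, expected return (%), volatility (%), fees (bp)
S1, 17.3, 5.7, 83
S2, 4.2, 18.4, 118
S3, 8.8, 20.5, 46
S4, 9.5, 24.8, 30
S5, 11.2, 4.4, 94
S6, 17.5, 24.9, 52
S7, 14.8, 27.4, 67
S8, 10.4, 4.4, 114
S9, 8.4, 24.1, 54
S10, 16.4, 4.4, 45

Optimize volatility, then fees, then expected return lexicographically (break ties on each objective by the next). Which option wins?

S10

First minimize volatility: best is 4.4, kept {S5, S8, S10}.
Then minimize fees: best is 45, kept {S10}.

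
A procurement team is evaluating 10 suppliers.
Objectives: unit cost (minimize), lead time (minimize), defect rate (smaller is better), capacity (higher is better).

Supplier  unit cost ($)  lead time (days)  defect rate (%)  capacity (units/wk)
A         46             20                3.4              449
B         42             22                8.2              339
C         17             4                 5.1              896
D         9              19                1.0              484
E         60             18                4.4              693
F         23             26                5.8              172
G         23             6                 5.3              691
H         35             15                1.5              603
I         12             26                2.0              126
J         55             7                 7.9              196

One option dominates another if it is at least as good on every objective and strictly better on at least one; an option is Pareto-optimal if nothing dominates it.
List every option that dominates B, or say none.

C: unit cost 17≤42, lead time 4≤22, defect rate 5.1≤8.2, capacity 896≥339 — dominates B.
D: unit cost 9≤42, lead time 19≤22, defect rate 1.0≤8.2, capacity 484≥339 — dominates B.
G: unit cost 23≤42, lead time 6≤22, defect rate 5.3≤8.2, capacity 691≥339 — dominates B.
H: unit cost 35≤42, lead time 15≤22, defect rate 1.5≤8.2, capacity 603≥339 — dominates B.
Others (A, E, F, I, J) are each worse than B on at least one objective.

C, D, G, H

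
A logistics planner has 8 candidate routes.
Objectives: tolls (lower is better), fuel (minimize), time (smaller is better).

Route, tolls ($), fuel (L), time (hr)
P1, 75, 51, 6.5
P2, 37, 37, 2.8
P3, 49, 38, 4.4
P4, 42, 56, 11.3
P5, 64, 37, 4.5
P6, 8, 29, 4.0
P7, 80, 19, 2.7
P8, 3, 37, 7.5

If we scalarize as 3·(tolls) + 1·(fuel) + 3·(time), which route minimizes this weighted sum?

P6

P1: 3·75 + 1·51 + 3·6.5 = 295.5
P2: 3·37 + 1·37 + 3·2.8 = 156.4
P3: 3·49 + 1·38 + 3·4.4 = 198.2
P4: 3·42 + 1·56 + 3·11.3 = 215.9
P5: 3·64 + 1·37 + 3·4.5 = 242.5
P6: 3·8 + 1·29 + 3·4.0 = 65.0
P7: 3·80 + 1·19 + 3·2.7 = 267.1
P8: 3·3 + 1·37 + 3·7.5 = 68.5
Lowest: P6 at 65.0.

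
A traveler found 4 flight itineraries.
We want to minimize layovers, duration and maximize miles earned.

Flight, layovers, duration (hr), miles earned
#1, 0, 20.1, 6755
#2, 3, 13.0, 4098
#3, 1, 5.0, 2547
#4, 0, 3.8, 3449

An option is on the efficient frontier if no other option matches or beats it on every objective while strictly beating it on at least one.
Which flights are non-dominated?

#1: not dominated (best miles earned).
#2: not dominated.
#3: dominated by #4 (layovers 0≤1, duration 3.8≤5.0, miles earned 3449≥2547).
#4: not dominated (best duration).

#1, #2, #4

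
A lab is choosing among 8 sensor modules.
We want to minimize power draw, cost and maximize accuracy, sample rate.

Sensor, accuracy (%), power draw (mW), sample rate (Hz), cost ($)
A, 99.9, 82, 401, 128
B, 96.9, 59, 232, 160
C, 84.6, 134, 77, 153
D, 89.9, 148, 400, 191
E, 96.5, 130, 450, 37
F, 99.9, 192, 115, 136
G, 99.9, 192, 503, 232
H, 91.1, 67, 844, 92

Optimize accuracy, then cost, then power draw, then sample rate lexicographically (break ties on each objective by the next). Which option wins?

First maximize accuracy: best is 99.9, kept {A, F, G}.
Then minimize cost: best is 128, kept {A}.

A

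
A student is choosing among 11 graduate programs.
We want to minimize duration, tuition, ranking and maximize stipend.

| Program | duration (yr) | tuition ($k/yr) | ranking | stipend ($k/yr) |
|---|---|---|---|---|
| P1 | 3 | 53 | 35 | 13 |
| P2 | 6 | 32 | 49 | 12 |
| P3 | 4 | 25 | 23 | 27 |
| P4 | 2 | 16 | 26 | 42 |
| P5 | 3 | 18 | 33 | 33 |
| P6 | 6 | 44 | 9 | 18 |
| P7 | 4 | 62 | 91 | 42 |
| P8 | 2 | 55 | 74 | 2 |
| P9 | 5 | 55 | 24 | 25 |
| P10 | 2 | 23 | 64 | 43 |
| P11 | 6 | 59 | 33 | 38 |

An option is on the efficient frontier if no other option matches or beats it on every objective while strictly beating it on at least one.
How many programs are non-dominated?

P1: dominated by P4 (duration 2≤3, tuition 16≤53, ranking 26≤35, stipend 42≥13).
P2: dominated by P3 (duration 4≤6, tuition 25≤32, ranking 23≤49, stipend 27≥12).
P3: not dominated.
P4: not dominated (best tuition).
P5: dominated by P4 (duration 2≤3, tuition 16≤18, ranking 26≤33, stipend 42≥33).
P6: not dominated (best ranking).
P7: dominated by P4 (duration 2≤4, tuition 16≤62, ranking 26≤91, stipend 42≥42).
P8: dominated by P4 (duration 2≤2, tuition 16≤55, ranking 26≤74, stipend 42≥2).
P9: dominated by P3 (duration 4≤5, tuition 25≤55, ranking 23≤24, stipend 27≥25).
P10: not dominated (best stipend).
P11: dominated by P4 (duration 2≤6, tuition 16≤59, ranking 26≤33, stipend 42≥38).
Pareto-optimal: P3, P4, P6, P10 → 4.

4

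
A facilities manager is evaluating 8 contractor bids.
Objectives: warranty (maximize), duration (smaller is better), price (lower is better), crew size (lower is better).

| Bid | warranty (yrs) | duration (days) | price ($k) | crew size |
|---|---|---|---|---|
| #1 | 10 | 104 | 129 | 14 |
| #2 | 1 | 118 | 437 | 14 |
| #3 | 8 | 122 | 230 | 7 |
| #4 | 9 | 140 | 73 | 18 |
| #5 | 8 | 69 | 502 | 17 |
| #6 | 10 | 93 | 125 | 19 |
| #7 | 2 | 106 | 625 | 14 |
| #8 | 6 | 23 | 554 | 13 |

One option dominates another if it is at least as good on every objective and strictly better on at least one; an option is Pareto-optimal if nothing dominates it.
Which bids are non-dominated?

#1: not dominated.
#2: dominated by #1 (warranty 10≥1, duration 104≤118, price 129≤437, crew size 14≤14).
#3: not dominated (best crew size).
#4: not dominated (best price).
#5: not dominated.
#6: not dominated.
#7: dominated by #1 (warranty 10≥2, duration 104≤106, price 129≤625, crew size 14≤14).
#8: not dominated (best duration).

#1, #3, #4, #5, #6, #8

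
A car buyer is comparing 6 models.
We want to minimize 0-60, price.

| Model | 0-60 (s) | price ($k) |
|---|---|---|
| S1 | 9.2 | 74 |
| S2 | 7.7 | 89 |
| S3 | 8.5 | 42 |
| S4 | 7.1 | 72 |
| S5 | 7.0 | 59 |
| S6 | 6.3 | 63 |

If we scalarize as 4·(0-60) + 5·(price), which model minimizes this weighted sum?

S3

S1: 4·9.2 + 5·74 = 406.8
S2: 4·7.7 + 5·89 = 475.8
S3: 4·8.5 + 5·42 = 244.0
S4: 4·7.1 + 5·72 = 388.4
S5: 4·7.0 + 5·59 = 323.0
S6: 4·6.3 + 5·63 = 340.2
Lowest: S3 at 244.0.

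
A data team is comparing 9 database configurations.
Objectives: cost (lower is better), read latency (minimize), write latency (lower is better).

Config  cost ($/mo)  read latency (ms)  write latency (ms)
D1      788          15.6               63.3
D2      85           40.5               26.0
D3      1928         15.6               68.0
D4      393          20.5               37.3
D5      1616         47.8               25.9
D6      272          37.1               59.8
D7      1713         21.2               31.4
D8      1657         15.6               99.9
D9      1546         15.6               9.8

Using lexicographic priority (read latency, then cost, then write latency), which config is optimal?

D1

First minimize read latency: best is 15.6, kept {D1, D3, D8, D9}.
Then minimize cost: best is 788, kept {D1}.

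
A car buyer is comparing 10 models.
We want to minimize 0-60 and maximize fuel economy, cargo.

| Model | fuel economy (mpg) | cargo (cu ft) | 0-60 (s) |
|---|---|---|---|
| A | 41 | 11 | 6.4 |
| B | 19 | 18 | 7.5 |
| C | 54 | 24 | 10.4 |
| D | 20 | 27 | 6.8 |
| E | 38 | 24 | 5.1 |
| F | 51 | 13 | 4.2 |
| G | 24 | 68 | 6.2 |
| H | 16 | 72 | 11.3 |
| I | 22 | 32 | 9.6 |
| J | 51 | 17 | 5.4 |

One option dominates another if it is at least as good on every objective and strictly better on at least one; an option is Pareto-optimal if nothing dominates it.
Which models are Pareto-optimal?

A: dominated by F (fuel economy 51≥41, cargo 13≥11, 0-60 4.2≤6.4).
B: dominated by D (fuel economy 20≥19, cargo 27≥18, 0-60 6.8≤7.5).
C: not dominated (best fuel economy).
D: dominated by G (fuel economy 24≥20, cargo 68≥27, 0-60 6.2≤6.8).
E: not dominated.
F: not dominated (best 0-60).
G: not dominated.
H: not dominated (best cargo).
I: dominated by G (fuel economy 24≥22, cargo 68≥32, 0-60 6.2≤9.6).
J: not dominated.

C, E, F, G, H, J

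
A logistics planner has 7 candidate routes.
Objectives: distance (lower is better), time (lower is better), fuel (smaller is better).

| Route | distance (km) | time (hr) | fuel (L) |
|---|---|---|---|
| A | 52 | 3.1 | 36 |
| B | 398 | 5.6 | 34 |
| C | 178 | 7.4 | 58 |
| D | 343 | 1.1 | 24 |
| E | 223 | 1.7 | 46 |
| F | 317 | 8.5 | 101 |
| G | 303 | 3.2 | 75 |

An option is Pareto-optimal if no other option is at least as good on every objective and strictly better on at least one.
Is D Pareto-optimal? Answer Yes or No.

A: worse on time (3.1 vs 1.1).
B: worse on distance (398 vs 343).
C: worse on time (7.4 vs 1.1).
E: worse on time (1.7 vs 1.1).
F: worse on time (8.5 vs 1.1).
G: worse on time (3.2 vs 1.1).
No option is at least as good as D on every objective and strictly better on one.

Yes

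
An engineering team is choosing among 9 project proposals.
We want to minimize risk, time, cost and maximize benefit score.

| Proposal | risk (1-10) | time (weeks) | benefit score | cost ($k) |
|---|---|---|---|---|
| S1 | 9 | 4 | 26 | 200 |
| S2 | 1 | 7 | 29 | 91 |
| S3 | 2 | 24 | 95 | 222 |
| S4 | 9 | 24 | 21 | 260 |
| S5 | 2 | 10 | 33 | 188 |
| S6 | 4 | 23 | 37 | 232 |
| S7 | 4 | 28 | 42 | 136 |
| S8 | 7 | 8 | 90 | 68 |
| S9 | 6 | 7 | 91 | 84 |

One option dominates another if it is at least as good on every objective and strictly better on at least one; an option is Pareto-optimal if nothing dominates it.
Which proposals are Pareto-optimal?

S1, S2, S3, S5, S6, S7, S8, S9

S1: not dominated (best time).
S2: not dominated (best risk).
S3: not dominated (best benefit score).
S4: dominated by S1 (risk 9≤9, time 4≤24, benefit score 26≥21, cost 200≤260).
S5: not dominated.
S6: not dominated.
S7: not dominated.
S8: not dominated (best cost).
S9: not dominated.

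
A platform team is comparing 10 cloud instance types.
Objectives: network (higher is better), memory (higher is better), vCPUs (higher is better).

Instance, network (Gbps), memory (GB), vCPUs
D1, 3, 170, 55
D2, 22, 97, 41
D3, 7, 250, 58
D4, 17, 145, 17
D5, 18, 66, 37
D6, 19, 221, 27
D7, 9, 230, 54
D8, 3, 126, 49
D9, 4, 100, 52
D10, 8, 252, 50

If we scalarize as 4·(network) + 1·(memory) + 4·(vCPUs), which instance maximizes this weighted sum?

D3

D1: 4·3 + 1·170 + 4·55 = 402
D2: 4·22 + 1·97 + 4·41 = 349
D3: 4·7 + 1·250 + 4·58 = 510
D4: 4·17 + 1·145 + 4·17 = 281
D5: 4·18 + 1·66 + 4·37 = 286
D6: 4·19 + 1·221 + 4·27 = 405
D7: 4·9 + 1·230 + 4·54 = 482
D8: 4·3 + 1·126 + 4·49 = 334
D9: 4·4 + 1·100 + 4·52 = 324
D10: 4·8 + 1·252 + 4·50 = 484
Highest: D3 at 510.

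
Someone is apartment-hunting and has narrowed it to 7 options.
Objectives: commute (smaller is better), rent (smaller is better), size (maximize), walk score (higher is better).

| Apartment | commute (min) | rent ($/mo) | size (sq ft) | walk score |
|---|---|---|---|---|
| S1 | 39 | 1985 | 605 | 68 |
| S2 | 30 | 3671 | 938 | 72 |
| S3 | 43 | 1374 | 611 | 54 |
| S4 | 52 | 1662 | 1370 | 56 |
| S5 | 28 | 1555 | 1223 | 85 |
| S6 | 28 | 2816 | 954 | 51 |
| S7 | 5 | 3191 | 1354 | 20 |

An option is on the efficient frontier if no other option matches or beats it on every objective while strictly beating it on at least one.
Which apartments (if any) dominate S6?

S5

S5: commute 28≤28, rent 1555≤2816, size 1223≥954, walk score 85≥51 — dominates S6.
Others (S1, S2, S3, S4, S7) are each worse than S6 on at least one objective.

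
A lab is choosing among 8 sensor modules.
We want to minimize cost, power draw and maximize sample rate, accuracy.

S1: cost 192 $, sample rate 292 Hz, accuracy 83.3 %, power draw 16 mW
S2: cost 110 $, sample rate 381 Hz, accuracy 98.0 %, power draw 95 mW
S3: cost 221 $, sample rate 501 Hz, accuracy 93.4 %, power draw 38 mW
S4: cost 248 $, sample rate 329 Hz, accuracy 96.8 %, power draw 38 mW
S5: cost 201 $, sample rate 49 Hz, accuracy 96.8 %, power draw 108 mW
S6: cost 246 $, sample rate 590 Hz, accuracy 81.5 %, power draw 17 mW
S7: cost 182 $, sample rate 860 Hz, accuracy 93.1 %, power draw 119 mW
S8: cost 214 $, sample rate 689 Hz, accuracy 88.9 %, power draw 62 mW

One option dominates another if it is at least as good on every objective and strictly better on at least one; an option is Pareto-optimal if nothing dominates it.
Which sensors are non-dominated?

S1, S2, S3, S4, S6, S7, S8

S1: not dominated (best power draw).
S2: not dominated (best cost).
S3: not dominated.
S4: not dominated.
S5: dominated by S2 (cost 110≤201, sample rate 381≥49, accuracy 98.0≥96.8, power draw 95≤108).
S6: not dominated.
S7: not dominated (best sample rate).
S8: not dominated.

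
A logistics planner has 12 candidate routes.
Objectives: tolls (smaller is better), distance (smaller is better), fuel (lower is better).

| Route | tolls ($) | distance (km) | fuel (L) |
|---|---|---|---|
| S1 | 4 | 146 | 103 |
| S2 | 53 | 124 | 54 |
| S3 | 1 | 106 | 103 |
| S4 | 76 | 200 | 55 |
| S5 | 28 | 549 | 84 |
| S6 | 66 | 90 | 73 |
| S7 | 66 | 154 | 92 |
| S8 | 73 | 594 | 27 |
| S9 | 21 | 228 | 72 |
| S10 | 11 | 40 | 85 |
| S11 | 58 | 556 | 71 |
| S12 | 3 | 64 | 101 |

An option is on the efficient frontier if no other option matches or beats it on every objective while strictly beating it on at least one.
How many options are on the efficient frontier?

7

S1: dominated by S3 (tolls 1≤4, distance 106≤146, fuel 103≤103).
S2: not dominated.
S3: not dominated (best tolls).
S4: dominated by S2 (tolls 53≤76, distance 124≤200, fuel 54≤55).
S5: dominated by S9 (tolls 21≤28, distance 228≤549, fuel 72≤84).
S6: not dominated.
S7: dominated by S2 (tolls 53≤66, distance 124≤154, fuel 54≤92).
S8: not dominated (best fuel).
S9: not dominated.
S10: not dominated (best distance).
S11: dominated by S2 (tolls 53≤58, distance 124≤556, fuel 54≤71).
S12: not dominated.
Pareto-optimal: S2, S3, S6, S8, S9, S10, S12 → 7.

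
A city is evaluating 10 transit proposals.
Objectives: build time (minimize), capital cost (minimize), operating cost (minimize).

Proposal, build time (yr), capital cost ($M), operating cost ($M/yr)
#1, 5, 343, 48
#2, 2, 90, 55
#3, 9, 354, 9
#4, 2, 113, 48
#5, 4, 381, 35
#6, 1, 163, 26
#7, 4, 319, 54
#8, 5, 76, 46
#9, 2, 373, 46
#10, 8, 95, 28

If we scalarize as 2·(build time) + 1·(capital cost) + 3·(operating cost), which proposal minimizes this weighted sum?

#1: 2·5 + 1·343 + 3·48 = 497
#2: 2·2 + 1·90 + 3·55 = 259
#3: 2·9 + 1·354 + 3·9 = 399
#4: 2·2 + 1·113 + 3·48 = 261
#5: 2·4 + 1·381 + 3·35 = 494
#6: 2·1 + 1·163 + 3·26 = 243
#7: 2·4 + 1·319 + 3·54 = 489
#8: 2·5 + 1·76 + 3·46 = 224
#9: 2·2 + 1·373 + 3·46 = 515
#10: 2·8 + 1·95 + 3·28 = 195
Lowest: #10 at 195.

#10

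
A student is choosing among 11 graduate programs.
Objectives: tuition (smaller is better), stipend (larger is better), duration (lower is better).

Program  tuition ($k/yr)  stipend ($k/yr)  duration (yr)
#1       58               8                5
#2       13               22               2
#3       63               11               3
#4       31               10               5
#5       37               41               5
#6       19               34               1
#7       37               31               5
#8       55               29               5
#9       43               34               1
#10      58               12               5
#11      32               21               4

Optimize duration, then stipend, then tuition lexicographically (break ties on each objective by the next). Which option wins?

#6

First minimize duration: best is 1, kept {#6, #9}.
Then maximize stipend: best is 34, kept {#6, #9}.
Then minimize tuition: best is 19, kept {#6}.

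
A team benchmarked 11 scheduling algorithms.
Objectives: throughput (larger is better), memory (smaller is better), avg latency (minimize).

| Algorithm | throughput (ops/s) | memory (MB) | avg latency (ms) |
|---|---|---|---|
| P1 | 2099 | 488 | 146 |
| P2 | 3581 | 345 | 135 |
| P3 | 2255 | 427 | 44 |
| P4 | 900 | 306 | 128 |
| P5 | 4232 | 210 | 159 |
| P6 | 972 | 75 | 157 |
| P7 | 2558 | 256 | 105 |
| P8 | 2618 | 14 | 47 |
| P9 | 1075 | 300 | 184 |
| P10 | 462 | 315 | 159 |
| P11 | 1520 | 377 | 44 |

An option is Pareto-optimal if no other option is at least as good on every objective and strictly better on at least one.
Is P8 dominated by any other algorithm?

P1: worse on throughput (2099 vs 2618).
P2: worse on memory (345 vs 14).
P3: worse on throughput (2255 vs 2618).
P4: worse on throughput (900 vs 2618).
P5: worse on memory (210 vs 14).
P6: worse on throughput (972 vs 2618).
P7: worse on throughput (2558 vs 2618).
P9: worse on throughput (1075 vs 2618).
P10: worse on throughput (462 vs 2618).
P11: worse on throughput (1520 vs 2618).
No option is at least as good as P8 on every objective and strictly better on one.

No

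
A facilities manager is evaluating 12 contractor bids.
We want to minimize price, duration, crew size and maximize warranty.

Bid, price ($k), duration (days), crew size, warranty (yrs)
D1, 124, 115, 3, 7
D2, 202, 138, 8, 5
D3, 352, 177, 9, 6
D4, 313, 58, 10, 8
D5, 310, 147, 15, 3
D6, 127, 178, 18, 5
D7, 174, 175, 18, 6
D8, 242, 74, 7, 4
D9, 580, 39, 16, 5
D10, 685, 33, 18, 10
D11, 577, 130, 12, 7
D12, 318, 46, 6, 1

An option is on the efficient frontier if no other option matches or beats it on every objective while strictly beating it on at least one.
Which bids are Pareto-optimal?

D1: not dominated (best price).
D2: dominated by D1 (price 124≤202, duration 115≤138, crew size 3≤8, warranty 7≥5).
D3: dominated by D1 (price 124≤352, duration 115≤177, crew size 3≤9, warranty 7≥6).
D4: not dominated.
D5: dominated by D1 (price 124≤310, duration 115≤147, crew size 3≤15, warranty 7≥3).
D6: dominated by D1 (price 124≤127, duration 115≤178, crew size 3≤18, warranty 7≥5).
D7: dominated by D1 (price 124≤174, duration 115≤175, crew size 3≤18, warranty 7≥6).
D8: not dominated.
D9: not dominated.
D10: not dominated (best duration).
D11: dominated by D1 (price 124≤577, duration 115≤130, crew size 3≤12, warranty 7≥7).
D12: not dominated.

D1, D4, D8, D9, D10, D12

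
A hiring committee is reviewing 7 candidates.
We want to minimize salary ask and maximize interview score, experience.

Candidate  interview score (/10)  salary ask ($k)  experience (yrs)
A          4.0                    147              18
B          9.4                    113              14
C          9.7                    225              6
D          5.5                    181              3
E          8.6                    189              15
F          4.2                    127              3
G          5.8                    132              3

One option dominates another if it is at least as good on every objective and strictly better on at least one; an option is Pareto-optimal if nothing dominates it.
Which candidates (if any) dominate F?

B

B: interview score 9.4≥4.2, salary ask 113≤127, experience 14≥3 — dominates F.
Others (A, C, D, E, G) are each worse than F on at least one objective.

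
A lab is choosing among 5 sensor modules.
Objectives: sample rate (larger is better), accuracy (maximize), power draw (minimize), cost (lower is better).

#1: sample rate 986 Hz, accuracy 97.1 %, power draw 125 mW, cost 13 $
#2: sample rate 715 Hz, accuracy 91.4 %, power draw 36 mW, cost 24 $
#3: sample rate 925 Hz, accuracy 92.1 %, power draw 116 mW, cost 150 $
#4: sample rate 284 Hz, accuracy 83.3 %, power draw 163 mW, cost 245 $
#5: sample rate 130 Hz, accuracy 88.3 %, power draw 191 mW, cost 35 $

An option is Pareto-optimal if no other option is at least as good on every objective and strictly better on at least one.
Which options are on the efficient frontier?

#1: not dominated (best sample rate).
#2: not dominated (best power draw).
#3: not dominated.
#4: dominated by #1 (sample rate 986≥284, accuracy 97.1≥83.3, power draw 125≤163, cost 13≤245).
#5: dominated by #1 (sample rate 986≥130, accuracy 97.1≥88.3, power draw 125≤191, cost 13≤35).

#1, #2, #3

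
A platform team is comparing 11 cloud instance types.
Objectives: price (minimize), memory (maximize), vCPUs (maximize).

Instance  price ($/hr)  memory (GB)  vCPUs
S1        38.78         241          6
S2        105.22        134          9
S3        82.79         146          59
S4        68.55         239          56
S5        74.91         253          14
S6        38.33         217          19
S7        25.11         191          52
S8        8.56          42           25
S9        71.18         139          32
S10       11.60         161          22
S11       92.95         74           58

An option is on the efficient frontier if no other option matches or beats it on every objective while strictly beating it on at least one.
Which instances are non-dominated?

S1: not dominated.
S2: dominated by S3 (price 82.79≤105.22, memory 146≥134, vCPUs 59≥9).
S3: not dominated (best vCPUs).
S4: not dominated.
S5: not dominated (best memory).
S6: not dominated.
S7: not dominated.
S8: not dominated (best price).
S9: dominated by S4 (price 68.55≤71.18, memory 239≥139, vCPUs 56≥32).
S10: not dominated.
S11: dominated by S3 (price 82.79≤92.95, memory 146≥74, vCPUs 59≥58).

S1, S3, S4, S5, S6, S7, S8, S10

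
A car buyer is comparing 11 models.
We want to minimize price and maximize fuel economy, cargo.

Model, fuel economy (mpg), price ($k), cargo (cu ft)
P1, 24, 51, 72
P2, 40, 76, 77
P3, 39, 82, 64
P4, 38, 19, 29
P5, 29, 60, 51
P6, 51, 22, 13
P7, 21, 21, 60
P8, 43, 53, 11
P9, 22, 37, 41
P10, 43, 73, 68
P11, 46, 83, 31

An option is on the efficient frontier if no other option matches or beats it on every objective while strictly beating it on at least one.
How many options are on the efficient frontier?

9

P1: not dominated.
P2: not dominated (best cargo).
P3: dominated by P2 (fuel economy 40≥39, price 76≤82, cargo 77≥64).
P4: not dominated (best price).
P5: not dominated.
P6: not dominated (best fuel economy).
P7: not dominated.
P8: dominated by P6 (fuel economy 51≥43, price 22≤53, cargo 13≥11).
P9: not dominated.
P10: not dominated.
P11: not dominated.
Pareto-optimal: P1, P2, P4, P5, P6, P7, P9, P10, P11 → 9.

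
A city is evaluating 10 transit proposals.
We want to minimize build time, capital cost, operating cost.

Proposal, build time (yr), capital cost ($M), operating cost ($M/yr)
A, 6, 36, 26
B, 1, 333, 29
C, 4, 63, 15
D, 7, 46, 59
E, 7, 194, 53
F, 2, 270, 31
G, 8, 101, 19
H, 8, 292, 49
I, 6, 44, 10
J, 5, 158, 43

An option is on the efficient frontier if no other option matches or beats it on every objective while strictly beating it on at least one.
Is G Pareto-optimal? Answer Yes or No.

C vs G: build time 4≤8, capital cost 63≤101, operating cost 15≤19 — C is at least as good on every objective and strictly better on at least one, so C dominates G.

No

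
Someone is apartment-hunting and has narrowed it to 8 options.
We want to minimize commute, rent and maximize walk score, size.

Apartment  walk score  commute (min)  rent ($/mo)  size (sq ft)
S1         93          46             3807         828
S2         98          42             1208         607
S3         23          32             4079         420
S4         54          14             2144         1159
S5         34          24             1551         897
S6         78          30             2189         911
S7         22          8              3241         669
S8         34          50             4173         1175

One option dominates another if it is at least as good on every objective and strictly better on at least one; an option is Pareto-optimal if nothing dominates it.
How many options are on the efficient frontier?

7

S1: not dominated.
S2: not dominated (best walk score).
S3: dominated by S4 (walk score 54≥23, commute 14≤32, rent 2144≤4079, size 1159≥420).
S4: not dominated.
S5: not dominated.
S6: not dominated.
S7: not dominated (best commute).
S8: not dominated (best size).
Pareto-optimal: S1, S2, S4, S5, S6, S7, S8 → 7.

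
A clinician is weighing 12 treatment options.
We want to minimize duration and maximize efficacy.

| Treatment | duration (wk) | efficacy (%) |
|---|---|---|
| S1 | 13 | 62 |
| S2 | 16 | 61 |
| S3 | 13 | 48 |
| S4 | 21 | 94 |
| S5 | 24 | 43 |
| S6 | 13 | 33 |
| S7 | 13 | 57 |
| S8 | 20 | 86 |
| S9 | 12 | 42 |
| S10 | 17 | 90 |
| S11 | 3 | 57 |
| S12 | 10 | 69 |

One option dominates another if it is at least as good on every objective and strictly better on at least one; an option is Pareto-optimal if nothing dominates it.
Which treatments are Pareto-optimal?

S1: dominated by S12 (duration 10≤13, efficacy 69≥62).
S2: dominated by S1 (duration 13≤16, efficacy 62≥61).
S3: dominated by S1 (duration 13≤13, efficacy 62≥48).
S4: not dominated (best efficacy).
S5: dominated by S1 (duration 13≤24, efficacy 62≥43).
S6: dominated by S1 (duration 13≤13, efficacy 62≥33).
S7: dominated by S1 (duration 13≤13, efficacy 62≥57).
S8: dominated by S10 (duration 17≤20, efficacy 90≥86).
S9: dominated by S11 (duration 3≤12, efficacy 57≥42).
S10: not dominated.
S11: not dominated (best duration).
S12: not dominated.

S4, S10, S11, S12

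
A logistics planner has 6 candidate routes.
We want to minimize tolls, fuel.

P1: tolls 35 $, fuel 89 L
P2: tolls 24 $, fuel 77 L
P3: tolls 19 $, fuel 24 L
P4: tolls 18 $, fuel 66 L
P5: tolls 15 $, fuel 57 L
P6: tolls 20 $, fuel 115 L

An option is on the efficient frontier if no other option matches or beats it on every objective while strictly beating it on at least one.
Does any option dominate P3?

No

P1: worse on tolls (35 vs 19).
P2: worse on tolls (24 vs 19).
P4: worse on fuel (66 vs 24).
P5: worse on fuel (57 vs 24).
P6: worse on tolls (20 vs 19).
No option is at least as good as P3 on every objective and strictly better on one.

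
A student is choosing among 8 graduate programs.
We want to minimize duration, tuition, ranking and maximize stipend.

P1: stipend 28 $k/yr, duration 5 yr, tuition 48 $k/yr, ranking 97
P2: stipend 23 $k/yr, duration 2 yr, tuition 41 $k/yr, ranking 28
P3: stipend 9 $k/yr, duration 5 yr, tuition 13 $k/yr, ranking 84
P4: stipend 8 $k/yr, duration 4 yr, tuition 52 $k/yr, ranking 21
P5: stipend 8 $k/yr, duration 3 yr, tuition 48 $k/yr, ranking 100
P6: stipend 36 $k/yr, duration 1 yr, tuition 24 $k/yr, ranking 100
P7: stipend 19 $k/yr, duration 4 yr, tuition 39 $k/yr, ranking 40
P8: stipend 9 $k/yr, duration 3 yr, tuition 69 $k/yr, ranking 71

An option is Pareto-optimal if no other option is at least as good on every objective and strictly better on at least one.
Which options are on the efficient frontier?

P1, P2, P3, P4, P6, P7

P1: not dominated.
P2: not dominated.
P3: not dominated (best tuition).
P4: not dominated (best ranking).
P5: dominated by P2 (stipend 23≥8, duration 2≤3, tuition 41≤48, ranking 28≤100).
P6: not dominated (best stipend).
P7: not dominated.
P8: dominated by P2 (stipend 23≥9, duration 2≤3, tuition 41≤69, ranking 28≤71).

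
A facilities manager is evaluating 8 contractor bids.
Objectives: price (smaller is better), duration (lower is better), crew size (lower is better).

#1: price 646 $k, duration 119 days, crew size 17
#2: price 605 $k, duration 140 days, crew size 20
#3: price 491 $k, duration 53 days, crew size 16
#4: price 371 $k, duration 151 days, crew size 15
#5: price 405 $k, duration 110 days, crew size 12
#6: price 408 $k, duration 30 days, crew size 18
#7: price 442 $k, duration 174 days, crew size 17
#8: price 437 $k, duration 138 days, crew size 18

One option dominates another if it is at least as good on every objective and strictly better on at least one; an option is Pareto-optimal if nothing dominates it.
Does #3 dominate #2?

Yes

#3 vs #2: price 491≤605, duration 53≤140, crew size 16≤20 — #3 is at least as good on every objective with at least one strict improvement.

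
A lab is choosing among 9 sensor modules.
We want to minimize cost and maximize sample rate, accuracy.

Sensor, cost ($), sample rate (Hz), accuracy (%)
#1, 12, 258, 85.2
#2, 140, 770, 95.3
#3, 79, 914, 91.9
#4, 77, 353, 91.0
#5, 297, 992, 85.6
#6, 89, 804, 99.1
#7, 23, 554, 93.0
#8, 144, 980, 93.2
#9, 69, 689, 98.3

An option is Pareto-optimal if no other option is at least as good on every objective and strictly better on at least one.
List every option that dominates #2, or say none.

#6: cost 89≤140, sample rate 804≥770, accuracy 99.1≥95.3 — dominates #2.
Others (#1, #3, #4, #5, #7, #8, #9) are each worse than #2 on at least one objective.

#6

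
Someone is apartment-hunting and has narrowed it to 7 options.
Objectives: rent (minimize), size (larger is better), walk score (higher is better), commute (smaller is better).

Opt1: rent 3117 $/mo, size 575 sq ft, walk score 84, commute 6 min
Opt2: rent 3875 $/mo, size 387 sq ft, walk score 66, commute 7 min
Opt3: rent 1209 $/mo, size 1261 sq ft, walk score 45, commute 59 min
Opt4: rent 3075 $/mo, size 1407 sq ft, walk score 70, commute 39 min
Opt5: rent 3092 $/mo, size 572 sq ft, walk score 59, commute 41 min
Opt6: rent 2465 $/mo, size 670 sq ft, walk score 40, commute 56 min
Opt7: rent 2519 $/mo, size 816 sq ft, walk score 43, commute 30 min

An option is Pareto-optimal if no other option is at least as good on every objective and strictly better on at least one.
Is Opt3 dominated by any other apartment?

Opt1: worse on rent (3117 vs 1209).
Opt2: worse on rent (3875 vs 1209).
Opt4: worse on rent (3075 vs 1209).
Opt5: worse on rent (3092 vs 1209).
Opt6: worse on rent (2465 vs 1209).
Opt7: worse on rent (2519 vs 1209).
No option is at least as good as Opt3 on every objective and strictly better on one.

No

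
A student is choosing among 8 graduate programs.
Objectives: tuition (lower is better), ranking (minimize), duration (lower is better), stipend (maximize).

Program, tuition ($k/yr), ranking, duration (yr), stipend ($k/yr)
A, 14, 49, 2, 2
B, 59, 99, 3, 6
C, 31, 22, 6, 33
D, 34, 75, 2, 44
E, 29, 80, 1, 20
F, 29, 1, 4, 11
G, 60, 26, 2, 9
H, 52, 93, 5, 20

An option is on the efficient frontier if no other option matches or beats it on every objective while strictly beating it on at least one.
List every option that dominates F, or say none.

none

A: worse on ranking (49 vs 1).
B: worse on tuition (59 vs 29).
C: worse on tuition (31 vs 29).
D: worse on tuition (34 vs 29).
E: worse on ranking (80 vs 1).
G: worse on tuition (60 vs 29).
H: worse on tuition (52 vs 29).
No option dominates F.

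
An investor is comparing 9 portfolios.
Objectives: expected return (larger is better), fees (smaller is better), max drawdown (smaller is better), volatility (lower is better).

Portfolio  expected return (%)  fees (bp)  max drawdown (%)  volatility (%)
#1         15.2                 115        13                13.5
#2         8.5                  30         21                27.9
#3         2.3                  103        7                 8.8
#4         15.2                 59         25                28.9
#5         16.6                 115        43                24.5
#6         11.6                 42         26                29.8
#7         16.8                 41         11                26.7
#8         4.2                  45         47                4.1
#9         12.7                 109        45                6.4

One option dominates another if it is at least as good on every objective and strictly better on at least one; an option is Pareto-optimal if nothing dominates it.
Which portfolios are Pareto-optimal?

#1: not dominated.
#2: not dominated (best fees).
#3: not dominated (best max drawdown).
#4: dominated by #7 (expected return 16.8≥15.2, fees 41≤59, max drawdown 11≤25, volatility 26.7≤28.9).
#5: not dominated.
#6: dominated by #7 (expected return 16.8≥11.6, fees 41≤42, max drawdown 11≤26, volatility 26.7≤29.8).
#7: not dominated (best expected return).
#8: not dominated (best volatility).
#9: not dominated.

#1, #2, #3, #5, #7, #8, #9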